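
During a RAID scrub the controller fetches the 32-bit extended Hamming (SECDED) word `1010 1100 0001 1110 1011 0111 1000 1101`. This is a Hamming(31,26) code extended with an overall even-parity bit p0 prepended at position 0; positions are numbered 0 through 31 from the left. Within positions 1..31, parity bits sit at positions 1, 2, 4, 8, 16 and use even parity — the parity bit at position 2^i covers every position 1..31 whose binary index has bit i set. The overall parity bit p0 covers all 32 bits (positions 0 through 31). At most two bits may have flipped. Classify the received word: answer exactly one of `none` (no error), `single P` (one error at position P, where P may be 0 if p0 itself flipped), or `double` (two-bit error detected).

double

s1: b1⊕b3⊕b5⊕b7⊕b9⊕b11⊕b13⊕b15⊕b17⊕b19⊕b21⊕b23⊕b25⊕b27⊕b29⊕b31 = 0⊕0⊕1⊕0⊕0⊕1⊕1⊕0⊕0⊕1⊕1⊕1⊕0⊕0⊕1⊕1 = 0
s2: b2⊕b3⊕b6⊕b7⊕b10⊕b11⊕b14⊕b15⊕b18⊕b19⊕b22⊕b23⊕b26⊕b27⊕b30⊕b31 = 1⊕0⊕0⊕0⊕0⊕1⊕1⊕0⊕1⊕1⊕1⊕1⊕0⊕0⊕0⊕1 = 0
s4: b4⊕b5⊕b6⊕b7⊕b12⊕b13⊕b14⊕b15⊕b20⊕b21⊕b22⊕b23⊕b28⊕b29⊕b30⊕b31 = 1⊕1⊕0⊕0⊕1⊕1⊕1⊕0⊕0⊕1⊕1⊕1⊕1⊕1⊕0⊕1 = 1
s8: b8⊕b9⊕b10⊕b11⊕b12⊕b13⊕b14⊕b15⊕b24⊕b25⊕b26⊕b27⊕b28⊕b29⊕b30⊕b31 = 0⊕0⊕0⊕1⊕1⊕1⊕1⊕0⊕1⊕0⊕0⊕0⊕1⊕1⊕0⊕1 = 0
s16: b16⊕b17⊕b18⊕b19⊕b20⊕b21⊕b22⊕b23⊕b24⊕b25⊕b26⊕b27⊕b28⊕b29⊕b30⊕b31 = 1⊕0⊕1⊕1⊕0⊕1⊕1⊕1⊕1⊕0⊕0⊕0⊕1⊕1⊕0⊕1 = 0
Syndrome (s16...s1) = 00100 → position 4.
Overall parity (XOR of all 32 bits, including p0): 1⊕0⊕1⊕0⊕1⊕1⊕0⊕0⊕0⊕0⊕0⊕1⊕1⊕1⊕1⊕0⊕1⊕0⊕1⊕1⊕0⊕1⊕1⊕1⊕1⊕0⊕0⊕0⊕1⊕1⊕0⊕1 = 0
Overall=0, syndrome position=4 → double-bit error detected (uncorrectable).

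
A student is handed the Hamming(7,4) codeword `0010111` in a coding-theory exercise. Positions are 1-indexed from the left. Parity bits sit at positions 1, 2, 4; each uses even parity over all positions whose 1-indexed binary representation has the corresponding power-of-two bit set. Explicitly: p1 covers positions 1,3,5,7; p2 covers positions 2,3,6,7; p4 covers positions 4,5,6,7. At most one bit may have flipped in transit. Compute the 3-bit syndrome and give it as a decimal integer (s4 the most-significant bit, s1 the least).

s1: b1⊕b3⊕b5⊕b7 = 0⊕1⊕1⊕1 = 1
s2: b2⊕b3⊕b6⊕b7 = 0⊕1⊕1⊕1 = 1
s4: b4⊕b5⊕b6⊕b7 = 0⊕1⊕1⊕1 = 1
Syndrome (s4...s1) = 111 → position 7.

7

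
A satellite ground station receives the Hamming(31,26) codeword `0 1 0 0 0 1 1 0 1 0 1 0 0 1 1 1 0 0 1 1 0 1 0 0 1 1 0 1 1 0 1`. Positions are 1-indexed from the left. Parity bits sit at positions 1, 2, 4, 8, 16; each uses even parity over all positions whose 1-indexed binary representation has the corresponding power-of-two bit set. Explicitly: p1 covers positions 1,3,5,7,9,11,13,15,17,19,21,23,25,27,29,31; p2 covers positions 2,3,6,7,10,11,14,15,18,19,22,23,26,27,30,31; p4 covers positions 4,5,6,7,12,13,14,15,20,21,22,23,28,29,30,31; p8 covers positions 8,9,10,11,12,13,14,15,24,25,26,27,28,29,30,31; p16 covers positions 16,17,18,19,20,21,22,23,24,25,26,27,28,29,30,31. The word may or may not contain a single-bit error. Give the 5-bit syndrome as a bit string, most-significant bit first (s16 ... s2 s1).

11100

s1: b1⊕b3⊕b5⊕b7⊕b9⊕b11⊕b13⊕b15⊕b17⊕b19⊕b21⊕b23⊕b25⊕b27⊕b29⊕b31 = 0⊕0⊕0⊕1⊕1⊕1⊕0⊕1⊕0⊕1⊕0⊕0⊕1⊕0⊕1⊕1 = 0
s2: b2⊕b3⊕b6⊕b7⊕b10⊕b11⊕b14⊕b15⊕b18⊕b19⊕b22⊕b23⊕b26⊕b27⊕b30⊕b31 = 1⊕0⊕1⊕1⊕0⊕1⊕1⊕1⊕0⊕1⊕1⊕0⊕1⊕0⊕0⊕1 = 0
s4: b4⊕b5⊕b6⊕b7⊕b12⊕b13⊕b14⊕b15⊕b20⊕b21⊕b22⊕b23⊕b28⊕b29⊕b30⊕b31 = 0⊕0⊕1⊕1⊕0⊕0⊕1⊕1⊕1⊕0⊕1⊕0⊕1⊕1⊕0⊕1 = 1
s8: b8⊕b9⊕b10⊕b11⊕b12⊕b13⊕b14⊕b15⊕b24⊕b25⊕b26⊕b27⊕b28⊕b29⊕b30⊕b31 = 0⊕1⊕0⊕1⊕0⊕0⊕1⊕1⊕0⊕1⊕1⊕0⊕1⊕1⊕0⊕1 = 1
s16: b16⊕b17⊕b18⊕b19⊕b20⊕b21⊕b22⊕b23⊕b24⊕b25⊕b26⊕b27⊕b28⊕b29⊕b30⊕b31 = 1⊕0⊕0⊕1⊕1⊕0⊕1⊕0⊕0⊕1⊕1⊕0⊕1⊕1⊕0⊕1 = 1
Syndrome (s16...s1) = 11100 → position 28.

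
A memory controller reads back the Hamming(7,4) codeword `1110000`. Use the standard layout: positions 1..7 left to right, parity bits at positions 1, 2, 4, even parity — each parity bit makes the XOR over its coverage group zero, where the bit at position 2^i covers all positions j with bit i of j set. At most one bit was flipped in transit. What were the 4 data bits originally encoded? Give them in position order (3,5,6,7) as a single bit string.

1000

s1: b1⊕b3⊕b5⊕b7 = 1⊕1⊕0⊕0 = 0
s2: b2⊕b3⊕b6⊕b7 = 1⊕1⊕0⊕0 = 0
s4: b4⊕b5⊕b6⊕b7 = 0⊕0⊕0⊕0 = 0
Syndrome (s4...s1) = 000 → position 0 (no error).
No correction needed.
Data bits at positions 3,5,6,7: 1000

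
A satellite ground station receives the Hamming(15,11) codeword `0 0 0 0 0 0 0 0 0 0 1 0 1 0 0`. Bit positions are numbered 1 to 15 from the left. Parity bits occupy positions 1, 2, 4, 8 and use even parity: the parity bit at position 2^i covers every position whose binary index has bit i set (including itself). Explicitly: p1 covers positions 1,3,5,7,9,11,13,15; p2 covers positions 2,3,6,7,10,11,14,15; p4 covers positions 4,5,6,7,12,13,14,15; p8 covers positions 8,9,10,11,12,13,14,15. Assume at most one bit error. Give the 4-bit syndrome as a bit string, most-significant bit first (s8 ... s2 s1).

0110

s1: b1⊕b3⊕b5⊕b7⊕b9⊕b11⊕b13⊕b15 = 0⊕0⊕0⊕0⊕0⊕1⊕1⊕0 = 0
s2: b2⊕b3⊕b6⊕b7⊕b10⊕b11⊕b14⊕b15 = 0⊕0⊕0⊕0⊕0⊕1⊕0⊕0 = 1
s4: b4⊕b5⊕b6⊕b7⊕b12⊕b13⊕b14⊕b15 = 0⊕0⊕0⊕0⊕0⊕1⊕0⊕0 = 1
s8: b8⊕b9⊕b10⊕b11⊕b12⊕b13⊕b14⊕b15 = 0⊕0⊕0⊕1⊕0⊕1⊕0⊕0 = 0
Syndrome (s8...s1) = 0110 → position 6.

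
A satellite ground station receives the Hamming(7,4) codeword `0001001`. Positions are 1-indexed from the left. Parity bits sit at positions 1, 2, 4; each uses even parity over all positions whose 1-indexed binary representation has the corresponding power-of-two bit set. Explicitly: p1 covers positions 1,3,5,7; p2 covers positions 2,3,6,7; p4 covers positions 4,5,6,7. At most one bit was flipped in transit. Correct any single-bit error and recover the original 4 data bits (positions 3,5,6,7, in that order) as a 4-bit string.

1001

s1: b1⊕b3⊕b5⊕b7 = 0⊕0⊕0⊕1 = 1
s2: b2⊕b3⊕b6⊕b7 = 0⊕0⊕0⊕1 = 1
s4: b4⊕b5⊕b6⊕b7 = 1⊕0⊕0⊕1 = 0
Syndrome (s4...s1) = 011 → position 3.
Flip bit 3: corrected codeword = 0011001
Data bits at positions 3,5,6,7: 1001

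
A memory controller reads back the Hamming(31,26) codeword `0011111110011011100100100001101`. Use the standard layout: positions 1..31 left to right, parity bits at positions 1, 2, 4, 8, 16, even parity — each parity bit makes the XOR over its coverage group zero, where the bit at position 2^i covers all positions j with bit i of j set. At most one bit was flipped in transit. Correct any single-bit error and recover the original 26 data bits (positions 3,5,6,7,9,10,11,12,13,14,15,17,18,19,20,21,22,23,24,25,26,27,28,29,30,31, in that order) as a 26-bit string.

s1: b1⊕b3⊕b5⊕b7⊕b9⊕b11⊕b13⊕b15⊕b17⊕b19⊕b21⊕b23⊕b25⊕b27⊕b29⊕b31 = 0⊕1⊕1⊕1⊕1⊕0⊕1⊕1⊕1⊕0⊕0⊕1⊕0⊕0⊕1⊕1 = 0
s2: b2⊕b3⊕b6⊕b7⊕b10⊕b11⊕b14⊕b15⊕b18⊕b19⊕b22⊕b23⊕b26⊕b27⊕b30⊕b31 = 0⊕1⊕1⊕1⊕0⊕0⊕0⊕1⊕0⊕0⊕0⊕1⊕0⊕0⊕0⊕1 = 0
s4: b4⊕b5⊕b6⊕b7⊕b12⊕b13⊕b14⊕b15⊕b20⊕b21⊕b22⊕b23⊕b28⊕b29⊕b30⊕b31 = 1⊕1⊕1⊕1⊕1⊕1⊕0⊕1⊕1⊕0⊕0⊕1⊕1⊕1⊕0⊕1 = 0
s8: b8⊕b9⊕b10⊕b11⊕b12⊕b13⊕b14⊕b15⊕b24⊕b25⊕b26⊕b27⊕b28⊕b29⊕b30⊕b31 = 1⊕1⊕0⊕0⊕1⊕1⊕0⊕1⊕0⊕0⊕0⊕0⊕1⊕1⊕0⊕1 = 0
s16: b16⊕b17⊕b18⊕b19⊕b20⊕b21⊕b22⊕b23⊕b24⊕b25⊕b26⊕b27⊕b28⊕b29⊕b30⊕b31 = 1⊕1⊕0⊕0⊕1⊕0⊕0⊕1⊕0⊕0⊕0⊕0⊕1⊕1⊕0⊕1 = 1
Syndrome (s16...s1) = 10000 → position 16.
Flip bit 16: corrected codeword = 0011111110011010100100100001101
Data bits at positions 3,5,6,7,9,10,11,12,13,14,15,17,18,19,20,21,22,23,24,25,26,27,28,29,30,31: 11111001101100100100001101

11111001101100100100001101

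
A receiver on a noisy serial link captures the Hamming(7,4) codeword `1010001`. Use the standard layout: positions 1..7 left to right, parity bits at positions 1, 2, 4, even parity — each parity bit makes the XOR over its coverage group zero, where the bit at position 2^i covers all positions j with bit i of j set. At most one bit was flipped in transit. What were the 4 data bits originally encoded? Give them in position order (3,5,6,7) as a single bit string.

s1: b1⊕b3⊕b5⊕b7 = 1⊕1⊕0⊕1 = 1
s2: b2⊕b3⊕b6⊕b7 = 0⊕1⊕0⊕1 = 0
s4: b4⊕b5⊕b6⊕b7 = 0⊕0⊕0⊕1 = 1
Syndrome (s4...s1) = 101 → position 5.
Flip bit 5: corrected codeword = 1010101
Data bits at positions 3,5,6,7: 1101

1101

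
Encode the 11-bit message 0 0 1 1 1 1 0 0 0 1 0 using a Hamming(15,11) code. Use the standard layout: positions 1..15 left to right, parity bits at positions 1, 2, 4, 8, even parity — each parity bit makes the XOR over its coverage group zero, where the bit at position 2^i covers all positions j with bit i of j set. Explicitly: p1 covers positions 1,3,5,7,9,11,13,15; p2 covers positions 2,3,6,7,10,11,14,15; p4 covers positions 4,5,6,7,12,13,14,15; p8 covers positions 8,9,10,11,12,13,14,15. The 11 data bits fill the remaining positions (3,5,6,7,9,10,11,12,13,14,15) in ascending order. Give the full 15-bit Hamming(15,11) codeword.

000101111100010

Place data bits at non-power-of-two positions: b3=0, b5=0, b6=1, b7=1, b9=1, b10=1, b11=0, b12=0, b13=0, b14=1, b15=0.
p1 = XOR of data positions {3,5,7,9,11,13,15} = 0⊕0⊕1⊕1⊕0⊕0⊕0 = 0
p2 = XOR of data positions {3,6,7,10,11,14,15} = 0⊕1⊕1⊕1⊕0⊕1⊕0 = 0
p4 = XOR of data positions {5,6,7,12,13,14,15} = 0⊕1⊕1⊕0⊕0⊕1⊕0 = 1
p8 = XOR of data positions {9,10,11,12,13,14,15} = 1⊕1⊕0⊕0⊕0⊕1⊕0 = 1
Codeword b1..b15 = 000101111100010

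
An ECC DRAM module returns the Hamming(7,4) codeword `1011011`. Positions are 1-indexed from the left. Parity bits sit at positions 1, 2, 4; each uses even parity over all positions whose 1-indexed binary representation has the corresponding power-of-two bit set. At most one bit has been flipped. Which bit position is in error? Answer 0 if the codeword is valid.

s1: b1⊕b3⊕b5⊕b7 = 1⊕1⊕0⊕1 = 1
s2: b2⊕b3⊕b6⊕b7 = 0⊕1⊕1⊕1 = 1
s4: b4⊕b5⊕b6⊕b7 = 1⊕0⊕1⊕1 = 1
Syndrome (s4...s1) = 111 → position 7.

7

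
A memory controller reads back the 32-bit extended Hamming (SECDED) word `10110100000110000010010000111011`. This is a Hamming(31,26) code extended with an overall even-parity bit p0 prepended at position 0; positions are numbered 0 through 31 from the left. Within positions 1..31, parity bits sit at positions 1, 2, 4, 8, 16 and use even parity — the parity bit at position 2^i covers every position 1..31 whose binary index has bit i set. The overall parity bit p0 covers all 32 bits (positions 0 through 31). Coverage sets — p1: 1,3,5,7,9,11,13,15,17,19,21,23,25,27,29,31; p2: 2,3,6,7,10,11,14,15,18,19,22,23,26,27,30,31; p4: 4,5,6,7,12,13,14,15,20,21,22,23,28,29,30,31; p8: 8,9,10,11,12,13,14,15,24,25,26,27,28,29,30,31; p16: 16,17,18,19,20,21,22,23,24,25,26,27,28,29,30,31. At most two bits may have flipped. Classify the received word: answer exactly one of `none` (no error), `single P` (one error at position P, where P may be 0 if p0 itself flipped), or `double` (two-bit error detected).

s1: b1⊕b3⊕b5⊕b7⊕b9⊕b11⊕b13⊕b15⊕b17⊕b19⊕b21⊕b23⊕b25⊕b27⊕b29⊕b31 = 0⊕1⊕1⊕0⊕0⊕1⊕0⊕0⊕0⊕0⊕1⊕0⊕0⊕1⊕0⊕1 = 0
s2: b2⊕b3⊕b6⊕b7⊕b10⊕b11⊕b14⊕b15⊕b18⊕b19⊕b22⊕b23⊕b26⊕b27⊕b30⊕b31 = 1⊕1⊕0⊕0⊕0⊕1⊕0⊕0⊕1⊕0⊕0⊕0⊕1⊕1⊕1⊕1 = 0
s4: b4⊕b5⊕b6⊕b7⊕b12⊕b13⊕b14⊕b15⊕b20⊕b21⊕b22⊕b23⊕b28⊕b29⊕b30⊕b31 = 0⊕1⊕0⊕0⊕1⊕0⊕0⊕0⊕0⊕1⊕0⊕0⊕1⊕0⊕1⊕1 = 0
s8: b8⊕b9⊕b10⊕b11⊕b12⊕b13⊕b14⊕b15⊕b24⊕b25⊕b26⊕b27⊕b28⊕b29⊕b30⊕b31 = 0⊕0⊕0⊕1⊕1⊕0⊕0⊕0⊕0⊕0⊕1⊕1⊕1⊕0⊕1⊕1 = 1
s16: b16⊕b17⊕b18⊕b19⊕b20⊕b21⊕b22⊕b23⊕b24⊕b25⊕b26⊕b27⊕b28⊕b29⊕b30⊕b31 = 0⊕0⊕1⊕0⊕0⊕1⊕0⊕0⊕0⊕0⊕1⊕1⊕1⊕0⊕1⊕1 = 1
Syndrome (s16...s1) = 11000 → position 24.
Overall parity (XOR of all 32 bits, including p0): 1⊕0⊕1⊕1⊕0⊕1⊕0⊕0⊕0⊕0⊕0⊕1⊕1⊕0⊕0⊕0⊕0⊕0⊕1⊕0⊕0⊕1⊕0⊕0⊕0⊕0⊕1⊕1⊕1⊕0⊕1⊕1 = 1
Overall=1, syndrome position=24 → single-bit error at position 24.

single 24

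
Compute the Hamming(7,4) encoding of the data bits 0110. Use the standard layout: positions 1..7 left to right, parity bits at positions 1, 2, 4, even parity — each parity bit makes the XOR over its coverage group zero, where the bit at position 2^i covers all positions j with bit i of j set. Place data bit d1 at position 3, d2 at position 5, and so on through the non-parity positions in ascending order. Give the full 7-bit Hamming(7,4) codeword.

1100110

Place data bits at non-power-of-two positions: b3=0, b5=1, b6=1, b7=0.
p1 = XOR of data positions {3,5,7} = 0⊕1⊕0 = 1
p2 = XOR of data positions {3,6,7} = 0⊕1⊕0 = 1
p4 = XOR of data positions {5,6,7} = 1⊕1⊕0 = 0
Codeword b1..b7 = 1100110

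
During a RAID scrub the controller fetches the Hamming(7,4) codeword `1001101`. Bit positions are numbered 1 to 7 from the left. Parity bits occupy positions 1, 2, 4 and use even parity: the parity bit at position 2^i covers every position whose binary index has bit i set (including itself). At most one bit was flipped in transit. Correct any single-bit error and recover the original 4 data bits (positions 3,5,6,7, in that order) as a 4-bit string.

s1: b1⊕b3⊕b5⊕b7 = 1⊕0⊕1⊕1 = 1
s2: b2⊕b3⊕b6⊕b7 = 0⊕0⊕0⊕1 = 1
s4: b4⊕b5⊕b6⊕b7 = 1⊕1⊕0⊕1 = 1
Syndrome (s4...s1) = 111 → position 7.
Flip bit 7: corrected codeword = 1001100
Data bits at positions 3,5,6,7: 0100

0100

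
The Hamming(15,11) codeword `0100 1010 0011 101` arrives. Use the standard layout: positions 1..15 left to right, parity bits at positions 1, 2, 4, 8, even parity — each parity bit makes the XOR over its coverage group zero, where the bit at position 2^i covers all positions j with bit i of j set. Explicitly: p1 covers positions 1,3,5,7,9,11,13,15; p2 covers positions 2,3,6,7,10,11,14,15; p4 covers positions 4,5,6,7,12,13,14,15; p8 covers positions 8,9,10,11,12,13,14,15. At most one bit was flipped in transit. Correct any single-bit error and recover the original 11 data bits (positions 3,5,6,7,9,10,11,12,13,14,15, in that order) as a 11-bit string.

s1: b1⊕b3⊕b5⊕b7⊕b9⊕b11⊕b13⊕b15 = 0⊕0⊕1⊕1⊕0⊕1⊕1⊕1 = 1
s2: b2⊕b3⊕b6⊕b7⊕b10⊕b11⊕b14⊕b15 = 1⊕0⊕0⊕1⊕0⊕1⊕0⊕1 = 0
s4: b4⊕b5⊕b6⊕b7⊕b12⊕b13⊕b14⊕b15 = 0⊕1⊕0⊕1⊕1⊕1⊕0⊕1 = 1
s8: b8⊕b9⊕b10⊕b11⊕b12⊕b13⊕b14⊕b15 = 0⊕0⊕0⊕1⊕1⊕1⊕0⊕1 = 0
Syndrome (s8...s1) = 0101 → position 5.
Flip bit 5: corrected codeword = 010000100011101
Data bits at positions 3,5,6,7,9,10,11,12,13,14,15: 00010011101

00010011101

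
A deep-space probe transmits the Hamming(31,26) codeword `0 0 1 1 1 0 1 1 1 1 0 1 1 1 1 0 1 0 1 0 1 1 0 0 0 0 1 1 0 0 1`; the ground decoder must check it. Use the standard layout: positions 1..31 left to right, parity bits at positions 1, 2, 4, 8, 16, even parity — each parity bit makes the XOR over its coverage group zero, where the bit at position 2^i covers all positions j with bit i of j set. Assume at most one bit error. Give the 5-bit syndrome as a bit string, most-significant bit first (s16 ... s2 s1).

s1: b1⊕b3⊕b5⊕b7⊕b9⊕b11⊕b13⊕b15⊕b17⊕b19⊕b21⊕b23⊕b25⊕b27⊕b29⊕b31 = 0⊕1⊕1⊕1⊕1⊕0⊕1⊕1⊕1⊕1⊕1⊕0⊕0⊕1⊕0⊕1 = 1
s2: b2⊕b3⊕b6⊕b7⊕b10⊕b11⊕b14⊕b15⊕b18⊕b19⊕b22⊕b23⊕b26⊕b27⊕b30⊕b31 = 0⊕1⊕0⊕1⊕1⊕0⊕1⊕1⊕0⊕1⊕1⊕0⊕0⊕1⊕0⊕1 = 1
s4: b4⊕b5⊕b6⊕b7⊕b12⊕b13⊕b14⊕b15⊕b20⊕b21⊕b22⊕b23⊕b28⊕b29⊕b30⊕b31 = 1⊕1⊕0⊕1⊕1⊕1⊕1⊕1⊕0⊕1⊕1⊕0⊕1⊕0⊕0⊕1 = 1
s8: b8⊕b9⊕b10⊕b11⊕b12⊕b13⊕b14⊕b15⊕b24⊕b25⊕b26⊕b27⊕b28⊕b29⊕b30⊕b31 = 1⊕1⊕1⊕0⊕1⊕1⊕1⊕1⊕0⊕0⊕0⊕1⊕1⊕0⊕0⊕1 = 0
s16: b16⊕b17⊕b18⊕b19⊕b20⊕b21⊕b22⊕b23⊕b24⊕b25⊕b26⊕b27⊕b28⊕b29⊕b30⊕b31 = 0⊕1⊕0⊕1⊕0⊕1⊕1⊕0⊕0⊕0⊕0⊕1⊕1⊕0⊕0⊕1 = 1
Syndrome (s16...s1) = 10111 → position 23.

10111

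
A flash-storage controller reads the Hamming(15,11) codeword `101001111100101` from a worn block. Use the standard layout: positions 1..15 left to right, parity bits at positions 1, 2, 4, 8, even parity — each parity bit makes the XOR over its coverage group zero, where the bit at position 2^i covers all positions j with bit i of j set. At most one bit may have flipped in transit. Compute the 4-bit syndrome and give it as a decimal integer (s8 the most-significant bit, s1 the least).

10

s1: b1⊕b3⊕b5⊕b7⊕b9⊕b11⊕b13⊕b15 = 1⊕1⊕0⊕1⊕1⊕0⊕1⊕1 = 0
s2: b2⊕b3⊕b6⊕b7⊕b10⊕b11⊕b14⊕b15 = 0⊕1⊕1⊕1⊕1⊕0⊕0⊕1 = 1
s4: b4⊕b5⊕b6⊕b7⊕b12⊕b13⊕b14⊕b15 = 0⊕0⊕1⊕1⊕0⊕1⊕0⊕1 = 0
s8: b8⊕b9⊕b10⊕b11⊕b12⊕b13⊕b14⊕b15 = 1⊕1⊕1⊕0⊕0⊕1⊕0⊕1 = 1
Syndrome (s8...s1) = 1010 → position 10.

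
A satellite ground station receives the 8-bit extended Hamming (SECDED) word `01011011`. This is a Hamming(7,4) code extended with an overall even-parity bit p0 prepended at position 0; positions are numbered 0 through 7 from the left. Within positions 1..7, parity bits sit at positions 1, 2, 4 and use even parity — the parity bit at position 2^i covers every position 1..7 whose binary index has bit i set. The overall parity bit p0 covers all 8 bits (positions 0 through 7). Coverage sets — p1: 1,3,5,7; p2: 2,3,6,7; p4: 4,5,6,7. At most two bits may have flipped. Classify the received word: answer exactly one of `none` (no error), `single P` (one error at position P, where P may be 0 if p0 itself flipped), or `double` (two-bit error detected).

single 7

s1: b1⊕b3⊕b5⊕b7 = 1⊕1⊕0⊕1 = 1
s2: b2⊕b3⊕b6⊕b7 = 0⊕1⊕1⊕1 = 1
s4: b4⊕b5⊕b6⊕b7 = 1⊕0⊕1⊕1 = 1
Syndrome (s4...s1) = 111 → position 7.
Overall parity (XOR of all 8 bits, including p0): 0⊕1⊕0⊕1⊕1⊕0⊕1⊕1 = 1
Overall=1, syndrome position=7 → single-bit error at position 7.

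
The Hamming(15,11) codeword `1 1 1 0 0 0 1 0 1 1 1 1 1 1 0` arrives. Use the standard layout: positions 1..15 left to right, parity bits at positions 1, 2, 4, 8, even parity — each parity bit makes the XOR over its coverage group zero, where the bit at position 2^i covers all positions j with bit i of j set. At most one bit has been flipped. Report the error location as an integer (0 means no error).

0

s1: b1⊕b3⊕b5⊕b7⊕b9⊕b11⊕b13⊕b15 = 1⊕1⊕0⊕1⊕1⊕1⊕1⊕0 = 0
s2: b2⊕b3⊕b6⊕b7⊕b10⊕b11⊕b14⊕b15 = 1⊕1⊕0⊕1⊕1⊕1⊕1⊕0 = 0
s4: b4⊕b5⊕b6⊕b7⊕b12⊕b13⊕b14⊕b15 = 0⊕0⊕0⊕1⊕1⊕1⊕1⊕0 = 0
s8: b8⊕b9⊕b10⊕b11⊕b12⊕b13⊕b14⊕b15 = 0⊕1⊕1⊕1⊕1⊕1⊕1⊕0 = 0
Syndrome (s8...s1) = 0000 → position 0 (no error).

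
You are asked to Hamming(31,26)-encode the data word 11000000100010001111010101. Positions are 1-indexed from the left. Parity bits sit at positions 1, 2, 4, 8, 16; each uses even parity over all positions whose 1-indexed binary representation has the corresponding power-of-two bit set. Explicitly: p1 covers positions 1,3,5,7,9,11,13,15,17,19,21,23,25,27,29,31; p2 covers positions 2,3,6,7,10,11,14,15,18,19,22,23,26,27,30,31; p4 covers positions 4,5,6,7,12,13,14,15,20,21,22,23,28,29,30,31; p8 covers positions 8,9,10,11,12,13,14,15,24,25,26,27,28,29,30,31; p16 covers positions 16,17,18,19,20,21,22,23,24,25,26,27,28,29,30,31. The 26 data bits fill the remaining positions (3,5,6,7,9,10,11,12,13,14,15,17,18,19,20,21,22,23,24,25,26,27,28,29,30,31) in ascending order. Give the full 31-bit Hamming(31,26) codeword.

0010100000001000010001111010101

Place data bits at non-power-of-two positions: b3=1, b5=1, b6=0, b7=0, b9=0, b10=0, b11=0, b12=0, b13=1, b14=0, b15=0, b17=0, b18=1, b19=0, b20=0, b21=0, b22=1, b23=1, b24=1, b25=1, b26=0, b27=1, b28=0, b29=1, b30=0, b31=1.
p1 = XOR of data positions {3,5,7,9,11,13,15,17,19,21,23,25,27,29,31} = 1⊕1⊕0⊕0⊕0⊕1⊕0⊕0⊕0⊕0⊕1⊕1⊕1⊕1⊕1 = 0
p2 = XOR of data positions {3,6,7,10,11,14,15,18,19,22,23,26,27,30,31} = 1⊕0⊕0⊕0⊕0⊕0⊕0⊕1⊕0⊕1⊕1⊕0⊕1⊕0⊕1 = 0
p4 = XOR of data positions {5,6,7,12,13,14,15,20,21,22,23,28,29,30,31} = 1⊕0⊕0⊕0⊕1⊕0⊕0⊕0⊕0⊕1⊕1⊕0⊕1⊕0⊕1 = 0
p8 = XOR of data positions {9,10,11,12,13,14,15,24,25,26,27,28,29,30,31} = 0⊕0⊕0⊕0⊕1⊕0⊕0⊕1⊕1⊕0⊕1⊕0⊕1⊕0⊕1 = 0
p16 = XOR of data positions {17,18,19,20,21,22,23,24,25,26,27,28,29,30,31} = 0⊕1⊕0⊕0⊕0⊕1⊕1⊕1⊕1⊕0⊕1⊕0⊕1⊕0⊕1 = 0
Codeword b1..b31 = 0010100000001000010001111010101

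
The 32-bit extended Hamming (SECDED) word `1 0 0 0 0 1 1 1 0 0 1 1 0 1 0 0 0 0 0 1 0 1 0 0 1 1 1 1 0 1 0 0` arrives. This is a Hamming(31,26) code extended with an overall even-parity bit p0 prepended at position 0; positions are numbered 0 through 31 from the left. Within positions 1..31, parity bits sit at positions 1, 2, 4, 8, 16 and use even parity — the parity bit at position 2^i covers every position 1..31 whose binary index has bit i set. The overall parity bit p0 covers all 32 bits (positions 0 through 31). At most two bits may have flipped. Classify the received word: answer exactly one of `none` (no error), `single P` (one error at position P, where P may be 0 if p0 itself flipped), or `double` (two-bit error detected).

double

s1: b1⊕b3⊕b5⊕b7⊕b9⊕b11⊕b13⊕b15⊕b17⊕b19⊕b21⊕b23⊕b25⊕b27⊕b29⊕b31 = 0⊕0⊕1⊕1⊕0⊕1⊕1⊕0⊕0⊕1⊕1⊕0⊕1⊕1⊕1⊕0 = 1
s2: b2⊕b3⊕b6⊕b7⊕b10⊕b11⊕b14⊕b15⊕b18⊕b19⊕b22⊕b23⊕b26⊕b27⊕b30⊕b31 = 0⊕0⊕1⊕1⊕1⊕1⊕0⊕0⊕0⊕1⊕0⊕0⊕1⊕1⊕0⊕0 = 1
s4: b4⊕b5⊕b6⊕b7⊕b12⊕b13⊕b14⊕b15⊕b20⊕b21⊕b22⊕b23⊕b28⊕b29⊕b30⊕b31 = 0⊕1⊕1⊕1⊕0⊕1⊕0⊕0⊕0⊕1⊕0⊕0⊕0⊕1⊕0⊕0 = 0
s8: b8⊕b9⊕b10⊕b11⊕b12⊕b13⊕b14⊕b15⊕b24⊕b25⊕b26⊕b27⊕b28⊕b29⊕b30⊕b31 = 0⊕0⊕1⊕1⊕0⊕1⊕0⊕0⊕1⊕1⊕1⊕1⊕0⊕1⊕0⊕0 = 0
s16: b16⊕b17⊕b18⊕b19⊕b20⊕b21⊕b22⊕b23⊕b24⊕b25⊕b26⊕b27⊕b28⊕b29⊕b30⊕b31 = 0⊕0⊕0⊕1⊕0⊕1⊕0⊕0⊕1⊕1⊕1⊕1⊕0⊕1⊕0⊕0 = 1
Syndrome (s16...s1) = 10011 → position 19.
Overall parity (XOR of all 32 bits, including p0): 1⊕0⊕0⊕0⊕0⊕1⊕1⊕1⊕0⊕0⊕1⊕1⊕0⊕1⊕0⊕0⊕0⊕0⊕0⊕1⊕0⊕1⊕0⊕0⊕1⊕1⊕1⊕1⊕0⊕1⊕0⊕0 = 0
Overall=0, syndrome position=19 → double-bit error detected (uncorrectable).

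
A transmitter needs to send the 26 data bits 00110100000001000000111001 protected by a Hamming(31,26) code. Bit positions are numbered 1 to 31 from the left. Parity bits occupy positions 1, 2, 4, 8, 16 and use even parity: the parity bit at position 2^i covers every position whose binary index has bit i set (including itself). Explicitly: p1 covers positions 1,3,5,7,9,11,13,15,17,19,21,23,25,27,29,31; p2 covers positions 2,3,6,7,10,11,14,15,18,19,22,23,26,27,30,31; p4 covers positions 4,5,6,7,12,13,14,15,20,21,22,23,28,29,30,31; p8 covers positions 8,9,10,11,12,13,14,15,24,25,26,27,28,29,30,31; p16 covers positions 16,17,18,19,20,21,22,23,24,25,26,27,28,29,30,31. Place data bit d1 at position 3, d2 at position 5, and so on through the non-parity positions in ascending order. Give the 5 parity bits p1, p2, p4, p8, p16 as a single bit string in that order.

Place data bits at non-power-of-two positions: b3=0, b5=0, b6=1, b7=1, b9=0, b10=1, b11=0, b12=0, b13=0, b14=0, b15=0, b17=0, b18=0, b19=1, b20=0, b21=0, b22=0, b23=0, b24=0, b25=0, b26=1, b27=1, b28=1, b29=0, b30=0, b31=1.
p1 = XOR of data positions {3,5,7,9,11,13,15,17,19,21,23,25,27,29,31} = 0⊕0⊕1⊕0⊕0⊕0⊕0⊕0⊕1⊕0⊕0⊕0⊕1⊕0⊕1 = 0
p2 = XOR of data positions {3,6,7,10,11,14,15,18,19,22,23,26,27,30,31} = 0⊕1⊕1⊕1⊕0⊕0⊕0⊕0⊕1⊕0⊕0⊕1⊕1⊕0⊕1 = 1
p4 = XOR of data positions {5,6,7,12,13,14,15,20,21,22,23,28,29,30,31} = 0⊕1⊕1⊕0⊕0⊕0⊕0⊕0⊕0⊕0⊕0⊕1⊕0⊕0⊕1 = 0
p8 = XOR of data positions {9,10,11,12,13,14,15,24,25,26,27,28,29,30,31} = 0⊕1⊕0⊕0⊕0⊕0⊕0⊕0⊕0⊕1⊕1⊕1⊕0⊕0⊕1 = 1
p16 = XOR of data positions {17,18,19,20,21,22,23,24,25,26,27,28,29,30,31} = 0⊕0⊕1⊕0⊕0⊕0⊕0⊕0⊕0⊕1⊕1⊕1⊕0⊕0⊕1 = 1
Parity bits p1,p2,p4,p8,p16 = 01011

01011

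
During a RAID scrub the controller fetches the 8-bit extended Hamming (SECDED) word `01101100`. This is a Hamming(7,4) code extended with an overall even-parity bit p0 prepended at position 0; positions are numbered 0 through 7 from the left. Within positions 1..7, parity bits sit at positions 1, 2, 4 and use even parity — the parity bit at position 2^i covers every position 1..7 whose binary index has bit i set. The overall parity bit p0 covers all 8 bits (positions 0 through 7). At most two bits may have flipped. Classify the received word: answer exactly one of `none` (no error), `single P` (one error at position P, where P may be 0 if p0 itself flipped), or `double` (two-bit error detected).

s1: b1⊕b3⊕b5⊕b7 = 1⊕0⊕1⊕0 = 0
s2: b2⊕b3⊕b6⊕b7 = 1⊕0⊕0⊕0 = 1
s4: b4⊕b5⊕b6⊕b7 = 1⊕1⊕0⊕0 = 0
Syndrome (s4...s1) = 010 → position 2.
Overall parity (XOR of all 8 bits, including p0): 0⊕1⊕1⊕0⊕1⊕1⊕0⊕0 = 0
Overall=0, syndrome position=2 → double-bit error detected (uncorrectable).

double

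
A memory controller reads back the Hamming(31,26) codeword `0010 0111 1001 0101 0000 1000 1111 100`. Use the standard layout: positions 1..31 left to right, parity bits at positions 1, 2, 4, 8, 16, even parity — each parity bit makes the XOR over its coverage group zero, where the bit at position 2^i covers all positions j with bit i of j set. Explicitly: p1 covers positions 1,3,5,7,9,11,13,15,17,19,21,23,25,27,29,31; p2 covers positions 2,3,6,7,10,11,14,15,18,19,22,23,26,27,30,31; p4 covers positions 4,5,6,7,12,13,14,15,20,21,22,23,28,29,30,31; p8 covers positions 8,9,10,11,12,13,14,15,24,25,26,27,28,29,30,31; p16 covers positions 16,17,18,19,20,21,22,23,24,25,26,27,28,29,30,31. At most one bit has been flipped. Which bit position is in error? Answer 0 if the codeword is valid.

29

s1: b1⊕b3⊕b5⊕b7⊕b9⊕b11⊕b13⊕b15⊕b17⊕b19⊕b21⊕b23⊕b25⊕b27⊕b29⊕b31 = 0⊕1⊕0⊕1⊕1⊕0⊕0⊕0⊕0⊕0⊕1⊕0⊕1⊕1⊕1⊕0 = 1
s2: b2⊕b3⊕b6⊕b7⊕b10⊕b11⊕b14⊕b15⊕b18⊕b19⊕b22⊕b23⊕b26⊕b27⊕b30⊕b31 = 0⊕1⊕1⊕1⊕0⊕0⊕1⊕0⊕0⊕0⊕0⊕0⊕1⊕1⊕0⊕0 = 0
s4: b4⊕b5⊕b6⊕b7⊕b12⊕b13⊕b14⊕b15⊕b20⊕b21⊕b22⊕b23⊕b28⊕b29⊕b30⊕b31 = 0⊕0⊕1⊕1⊕1⊕0⊕1⊕0⊕0⊕1⊕0⊕0⊕1⊕1⊕0⊕0 = 1
s8: b8⊕b9⊕b10⊕b11⊕b12⊕b13⊕b14⊕b15⊕b24⊕b25⊕b26⊕b27⊕b28⊕b29⊕b30⊕b31 = 1⊕1⊕0⊕0⊕1⊕0⊕1⊕0⊕0⊕1⊕1⊕1⊕1⊕1⊕0⊕0 = 1
s16: b16⊕b17⊕b18⊕b19⊕b20⊕b21⊕b22⊕b23⊕b24⊕b25⊕b26⊕b27⊕b28⊕b29⊕b30⊕b31 = 1⊕0⊕0⊕0⊕0⊕1⊕0⊕0⊕0⊕1⊕1⊕1⊕1⊕1⊕0⊕0 = 1
Syndrome (s16...s1) = 11101 → position 29.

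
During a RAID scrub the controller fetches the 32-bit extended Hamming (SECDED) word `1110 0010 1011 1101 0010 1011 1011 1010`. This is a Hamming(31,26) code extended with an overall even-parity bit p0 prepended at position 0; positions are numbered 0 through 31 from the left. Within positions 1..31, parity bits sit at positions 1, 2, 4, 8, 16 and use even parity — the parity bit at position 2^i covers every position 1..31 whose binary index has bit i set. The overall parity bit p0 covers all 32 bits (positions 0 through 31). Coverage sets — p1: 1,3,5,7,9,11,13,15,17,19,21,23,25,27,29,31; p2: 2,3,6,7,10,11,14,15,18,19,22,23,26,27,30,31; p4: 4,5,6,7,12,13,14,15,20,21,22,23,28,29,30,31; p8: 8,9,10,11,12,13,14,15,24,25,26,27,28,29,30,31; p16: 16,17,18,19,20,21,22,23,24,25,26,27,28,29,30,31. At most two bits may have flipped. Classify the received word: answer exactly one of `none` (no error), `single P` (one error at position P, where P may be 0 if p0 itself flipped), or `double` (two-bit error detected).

single 30

s1: b1⊕b3⊕b5⊕b7⊕b9⊕b11⊕b13⊕b15⊕b17⊕b19⊕b21⊕b23⊕b25⊕b27⊕b29⊕b31 = 1⊕0⊕0⊕0⊕0⊕1⊕1⊕1⊕0⊕0⊕0⊕1⊕0⊕1⊕0⊕0 = 0
s2: b2⊕b3⊕b6⊕b7⊕b10⊕b11⊕b14⊕b15⊕b18⊕b19⊕b22⊕b23⊕b26⊕b27⊕b30⊕b31 = 1⊕0⊕1⊕0⊕1⊕1⊕0⊕1⊕1⊕0⊕1⊕1⊕1⊕1⊕1⊕0 = 1
s4: b4⊕b5⊕b6⊕b7⊕b12⊕b13⊕b14⊕b15⊕b20⊕b21⊕b22⊕b23⊕b28⊕b29⊕b30⊕b31 = 0⊕0⊕1⊕0⊕1⊕1⊕0⊕1⊕1⊕0⊕1⊕1⊕1⊕0⊕1⊕0 = 1
s8: b8⊕b9⊕b10⊕b11⊕b12⊕b13⊕b14⊕b15⊕b24⊕b25⊕b26⊕b27⊕b28⊕b29⊕b30⊕b31 = 1⊕0⊕1⊕1⊕1⊕1⊕0⊕1⊕1⊕0⊕1⊕1⊕1⊕0⊕1⊕0 = 1
s16: b16⊕b17⊕b18⊕b19⊕b20⊕b21⊕b22⊕b23⊕b24⊕b25⊕b26⊕b27⊕b28⊕b29⊕b30⊕b31 = 0⊕0⊕1⊕0⊕1⊕0⊕1⊕1⊕1⊕0⊕1⊕1⊕1⊕0⊕1⊕0 = 1
Syndrome (s16...s1) = 11110 → position 30.
Overall parity (XOR of all 32 bits, including p0): 1⊕1⊕1⊕0⊕0⊕0⊕1⊕0⊕1⊕0⊕1⊕1⊕1⊕1⊕0⊕1⊕0⊕0⊕1⊕0⊕1⊕0⊕1⊕1⊕1⊕0⊕1⊕1⊕1⊕0⊕1⊕0 = 1
Overall=1, syndrome position=30 → single-bit error at position 30.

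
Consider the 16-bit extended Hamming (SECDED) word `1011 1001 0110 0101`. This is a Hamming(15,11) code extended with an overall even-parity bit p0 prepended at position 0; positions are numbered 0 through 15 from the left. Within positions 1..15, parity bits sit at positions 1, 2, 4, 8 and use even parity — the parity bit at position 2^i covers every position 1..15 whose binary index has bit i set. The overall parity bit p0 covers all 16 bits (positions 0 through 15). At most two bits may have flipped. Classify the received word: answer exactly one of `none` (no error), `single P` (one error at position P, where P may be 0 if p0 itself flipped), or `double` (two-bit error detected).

single 3

s1: b1⊕b3⊕b5⊕b7⊕b9⊕b11⊕b13⊕b15 = 0⊕1⊕0⊕1⊕1⊕0⊕1⊕1 = 1
s2: b2⊕b3⊕b6⊕b7⊕b10⊕b11⊕b14⊕b15 = 1⊕1⊕0⊕1⊕1⊕0⊕0⊕1 = 1
s4: b4⊕b5⊕b6⊕b7⊕b12⊕b13⊕b14⊕b15 = 1⊕0⊕0⊕1⊕0⊕1⊕0⊕1 = 0
s8: b8⊕b9⊕b10⊕b11⊕b12⊕b13⊕b14⊕b15 = 0⊕1⊕1⊕0⊕0⊕1⊕0⊕1 = 0
Syndrome (s8...s1) = 0011 → position 3.
Overall parity (XOR of all 16 bits, including p0): 1⊕0⊕1⊕1⊕1⊕0⊕0⊕1⊕0⊕1⊕1⊕0⊕0⊕1⊕0⊕1 = 1
Overall=1, syndrome position=3 → single-bit error at position 3.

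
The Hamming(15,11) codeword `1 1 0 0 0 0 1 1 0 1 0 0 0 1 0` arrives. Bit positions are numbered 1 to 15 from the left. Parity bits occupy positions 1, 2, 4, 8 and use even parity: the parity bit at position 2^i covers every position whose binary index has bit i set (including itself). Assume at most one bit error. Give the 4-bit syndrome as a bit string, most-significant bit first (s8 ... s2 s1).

s1: b1⊕b3⊕b5⊕b7⊕b9⊕b11⊕b13⊕b15 = 1⊕0⊕0⊕1⊕0⊕0⊕0⊕0 = 0
s2: b2⊕b3⊕b6⊕b7⊕b10⊕b11⊕b14⊕b15 = 1⊕0⊕0⊕1⊕1⊕0⊕1⊕0 = 0
s4: b4⊕b5⊕b6⊕b7⊕b12⊕b13⊕b14⊕b15 = 0⊕0⊕0⊕1⊕0⊕0⊕1⊕0 = 0
s8: b8⊕b9⊕b10⊕b11⊕b12⊕b13⊕b14⊕b15 = 1⊕0⊕1⊕0⊕0⊕0⊕1⊕0 = 1
Syndrome (s8...s1) = 1000 → position 8.

1000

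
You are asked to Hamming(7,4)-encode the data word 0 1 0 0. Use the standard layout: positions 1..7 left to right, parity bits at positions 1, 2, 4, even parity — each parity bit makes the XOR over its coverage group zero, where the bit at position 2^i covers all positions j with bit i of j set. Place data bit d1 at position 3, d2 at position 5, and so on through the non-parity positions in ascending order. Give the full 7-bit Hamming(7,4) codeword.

1001100

Place data bits at non-power-of-two positions: b3=0, b5=1, b6=0, b7=0.
p1 = XOR of data positions {3,5,7} = 0⊕1⊕0 = 1
p2 = XOR of data positions {3,6,7} = 0⊕0⊕0 = 0
p4 = XOR of data positions {5,6,7} = 1⊕0⊕0 = 1
Codeword b1..b7 = 1001100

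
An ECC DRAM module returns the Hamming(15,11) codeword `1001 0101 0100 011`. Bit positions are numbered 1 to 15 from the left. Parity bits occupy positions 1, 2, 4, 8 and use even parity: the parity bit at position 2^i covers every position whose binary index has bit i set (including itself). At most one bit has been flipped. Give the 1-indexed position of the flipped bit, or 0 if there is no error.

s1: b1⊕b3⊕b5⊕b7⊕b9⊕b11⊕b13⊕b15 = 1⊕0⊕0⊕0⊕0⊕0⊕0⊕1 = 0
s2: b2⊕b3⊕b6⊕b7⊕b10⊕b11⊕b14⊕b15 = 0⊕0⊕1⊕0⊕1⊕0⊕1⊕1 = 0
s4: b4⊕b5⊕b6⊕b7⊕b12⊕b13⊕b14⊕b15 = 1⊕0⊕1⊕0⊕0⊕0⊕1⊕1 = 0
s8: b8⊕b9⊕b10⊕b11⊕b12⊕b13⊕b14⊕b15 = 1⊕0⊕1⊕0⊕0⊕0⊕1⊕1 = 0
Syndrome (s8...s1) = 0000 → position 0 (no error).

0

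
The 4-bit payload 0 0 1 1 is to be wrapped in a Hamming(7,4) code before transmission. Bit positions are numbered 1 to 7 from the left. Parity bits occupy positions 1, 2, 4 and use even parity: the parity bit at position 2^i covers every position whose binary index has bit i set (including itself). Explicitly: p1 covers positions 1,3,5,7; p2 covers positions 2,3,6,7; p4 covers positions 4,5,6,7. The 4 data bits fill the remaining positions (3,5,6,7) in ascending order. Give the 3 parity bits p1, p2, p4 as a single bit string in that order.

Place data bits at non-power-of-two positions: b3=0, b5=0, b6=1, b7=1.
p1 = XOR of data positions {3,5,7} = 0⊕0⊕1 = 1
p2 = XOR of data positions {3,6,7} = 0⊕1⊕1 = 0
p4 = XOR of data positions {5,6,7} = 0⊕1⊕1 = 0
Parity bits p1,p2,p4 = 100

100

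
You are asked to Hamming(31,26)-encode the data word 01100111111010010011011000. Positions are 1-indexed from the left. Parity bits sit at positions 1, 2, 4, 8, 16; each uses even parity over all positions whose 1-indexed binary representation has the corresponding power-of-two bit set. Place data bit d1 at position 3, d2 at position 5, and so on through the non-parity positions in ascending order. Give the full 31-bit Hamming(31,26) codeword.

Place data bits at non-power-of-two positions: b3=0, b5=1, b6=1, b7=0, b9=0, b10=1, b11=1, b12=1, b13=1, b14=1, b15=1, b17=0, b18=1, b19=0, b20=0, b21=1, b22=0, b23=0, b24=1, b25=1, b26=0, b27=1, b28=1, b29=0, b30=0, b31=0.
p1 = XOR of data positions {3,5,7,9,11,13,15,17,19,21,23,25,27,29,31} = 0⊕1⊕0⊕0⊕1⊕1⊕1⊕0⊕0⊕1⊕0⊕1⊕1⊕0⊕0 = 1
p2 = XOR of data positions {3,6,7,10,11,14,15,18,19,22,23,26,27,30,31} = 0⊕1⊕0⊕1⊕1⊕1⊕1⊕1⊕0⊕0⊕0⊕0⊕1⊕0⊕0 = 1
p4 = XOR of data positions {5,6,7,12,13,14,15,20,21,22,23,28,29,30,31} = 1⊕1⊕0⊕1⊕1⊕1⊕1⊕0⊕1⊕0⊕0⊕1⊕0⊕0⊕0 = 0
p8 = XOR of data positions {9,10,11,12,13,14,15,24,25,26,27,28,29,30,31} = 0⊕1⊕1⊕1⊕1⊕1⊕1⊕1⊕1⊕0⊕1⊕1⊕0⊕0⊕0 = 0
p16 = XOR of data positions {17,18,19,20,21,22,23,24,25,26,27,28,29,30,31} = 0⊕1⊕0⊕0⊕1⊕0⊕0⊕1⊕1⊕0⊕1⊕1⊕0⊕0⊕0 = 0
Codeword b1..b31 = 1100110001111110010010011011000

1100110001111110010010011011000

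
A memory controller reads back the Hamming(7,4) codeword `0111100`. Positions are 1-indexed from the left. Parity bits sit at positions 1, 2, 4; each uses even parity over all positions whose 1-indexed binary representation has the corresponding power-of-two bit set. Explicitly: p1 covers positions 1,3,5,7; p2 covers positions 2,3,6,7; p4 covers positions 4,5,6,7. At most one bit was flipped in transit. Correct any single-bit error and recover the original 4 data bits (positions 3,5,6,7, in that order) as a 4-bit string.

1100

s1: b1⊕b3⊕b5⊕b7 = 0⊕1⊕1⊕0 = 0
s2: b2⊕b3⊕b6⊕b7 = 1⊕1⊕0⊕0 = 0
s4: b4⊕b5⊕b6⊕b7 = 1⊕1⊕0⊕0 = 0
Syndrome (s4...s1) = 000 → position 0 (no error).
No correction needed.
Data bits at positions 3,5,6,7: 1100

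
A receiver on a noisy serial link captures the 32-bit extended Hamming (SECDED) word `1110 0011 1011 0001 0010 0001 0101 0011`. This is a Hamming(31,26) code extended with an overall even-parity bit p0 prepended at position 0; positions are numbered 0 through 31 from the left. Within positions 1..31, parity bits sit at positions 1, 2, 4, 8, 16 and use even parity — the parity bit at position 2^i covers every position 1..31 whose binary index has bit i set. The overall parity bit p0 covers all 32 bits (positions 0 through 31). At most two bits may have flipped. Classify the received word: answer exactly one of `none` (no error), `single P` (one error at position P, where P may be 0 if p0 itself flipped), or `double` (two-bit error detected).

s1: b1⊕b3⊕b5⊕b7⊕b9⊕b11⊕b13⊕b15⊕b17⊕b19⊕b21⊕b23⊕b25⊕b27⊕b29⊕b31 = 1⊕0⊕0⊕1⊕0⊕1⊕0⊕1⊕0⊕0⊕0⊕1⊕1⊕1⊕0⊕1 = 0
s2: b2⊕b3⊕b6⊕b7⊕b10⊕b11⊕b14⊕b15⊕b18⊕b19⊕b22⊕b23⊕b26⊕b27⊕b30⊕b31 = 1⊕0⊕1⊕1⊕1⊕1⊕0⊕1⊕1⊕0⊕0⊕1⊕0⊕1⊕1⊕1 = 1
s4: b4⊕b5⊕b6⊕b7⊕b12⊕b13⊕b14⊕b15⊕b20⊕b21⊕b22⊕b23⊕b28⊕b29⊕b30⊕b31 = 0⊕0⊕1⊕1⊕0⊕0⊕0⊕1⊕0⊕0⊕0⊕1⊕0⊕0⊕1⊕1 = 0
s8: b8⊕b9⊕b10⊕b11⊕b12⊕b13⊕b14⊕b15⊕b24⊕b25⊕b26⊕b27⊕b28⊕b29⊕b30⊕b31 = 1⊕0⊕1⊕1⊕0⊕0⊕0⊕1⊕0⊕1⊕0⊕1⊕0⊕0⊕1⊕1 = 0
s16: b16⊕b17⊕b18⊕b19⊕b20⊕b21⊕b22⊕b23⊕b24⊕b25⊕b26⊕b27⊕b28⊕b29⊕b30⊕b31 = 0⊕0⊕1⊕0⊕0⊕0⊕0⊕1⊕0⊕1⊕0⊕1⊕0⊕0⊕1⊕1 = 0
Syndrome (s16...s1) = 00010 → position 2.
Overall parity (XOR of all 32 bits, including p0): 1⊕1⊕1⊕0⊕0⊕0⊕1⊕1⊕1⊕0⊕1⊕1⊕0⊕0⊕0⊕1⊕0⊕0⊕1⊕0⊕0⊕0⊕0⊕1⊕0⊕1⊕0⊕1⊕0⊕0⊕1⊕1 = 1
Overall=1, syndrome position=2 → single-bit error at position 2.

single 2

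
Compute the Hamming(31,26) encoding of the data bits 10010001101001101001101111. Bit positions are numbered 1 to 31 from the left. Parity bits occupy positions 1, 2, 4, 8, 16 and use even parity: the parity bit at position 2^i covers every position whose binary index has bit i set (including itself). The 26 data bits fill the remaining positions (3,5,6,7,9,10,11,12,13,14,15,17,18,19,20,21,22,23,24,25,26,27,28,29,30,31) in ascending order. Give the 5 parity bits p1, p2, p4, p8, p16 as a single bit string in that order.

Place data bits at non-power-of-two positions: b3=1, b5=0, b6=0, b7=1, b9=0, b10=0, b11=0, b12=1, b13=1, b14=0, b15=1, b17=0, b18=0, b19=1, b20=1, b21=0, b22=1, b23=0, b24=0, b25=1, b26=1, b27=0, b28=1, b29=1, b30=1, b31=1.
p1 = XOR of data positions {3,5,7,9,11,13,15,17,19,21,23,25,27,29,31} = 1⊕0⊕1⊕0⊕0⊕1⊕1⊕0⊕1⊕0⊕0⊕1⊕0⊕1⊕1 = 0
p2 = XOR of data positions {3,6,7,10,11,14,15,18,19,22,23,26,27,30,31} = 1⊕0⊕1⊕0⊕0⊕0⊕1⊕0⊕1⊕1⊕0⊕1⊕0⊕1⊕1 = 0
p4 = XOR of data positions {5,6,7,12,13,14,15,20,21,22,23,28,29,30,31} = 0⊕0⊕1⊕1⊕1⊕0⊕1⊕1⊕0⊕1⊕0⊕1⊕1⊕1⊕1 = 0
p8 = XOR of data positions {9,10,11,12,13,14,15,24,25,26,27,28,29,30,31} = 0⊕0⊕0⊕1⊕1⊕0⊕1⊕0⊕1⊕1⊕0⊕1⊕1⊕1⊕1 = 1
p16 = XOR of data positions {17,18,19,20,21,22,23,24,25,26,27,28,29,30,31} = 0⊕0⊕1⊕1⊕0⊕1⊕0⊕0⊕1⊕1⊕0⊕1⊕1⊕1⊕1 = 1
Parity bits p1,p2,p4,p8,p16 = 00011

00011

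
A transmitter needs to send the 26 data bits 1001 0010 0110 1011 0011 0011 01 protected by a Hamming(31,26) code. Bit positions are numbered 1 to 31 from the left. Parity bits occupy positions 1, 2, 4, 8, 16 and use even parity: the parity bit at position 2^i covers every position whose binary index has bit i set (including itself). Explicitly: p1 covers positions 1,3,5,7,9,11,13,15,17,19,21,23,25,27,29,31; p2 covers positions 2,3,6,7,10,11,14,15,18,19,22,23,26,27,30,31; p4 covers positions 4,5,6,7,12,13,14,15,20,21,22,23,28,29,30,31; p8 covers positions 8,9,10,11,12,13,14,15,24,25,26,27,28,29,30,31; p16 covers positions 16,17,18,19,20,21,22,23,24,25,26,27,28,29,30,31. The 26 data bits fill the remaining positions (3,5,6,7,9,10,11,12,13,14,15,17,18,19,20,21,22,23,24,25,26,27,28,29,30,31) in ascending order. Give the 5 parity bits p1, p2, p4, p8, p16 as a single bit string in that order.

01000

Place data bits at non-power-of-two positions: b3=1, b5=0, b6=0, b7=1, b9=0, b10=0, b11=1, b12=0, b13=0, b14=1, b15=1, b17=0, b18=1, b19=0, b20=1, b21=1, b22=0, b23=0, b24=1, b25=1, b26=0, b27=0, b28=1, b29=1, b30=0, b31=1.
p1 = XOR of data positions {3,5,7,9,11,13,15,17,19,21,23,25,27,29,31} = 1⊕0⊕1⊕0⊕1⊕0⊕1⊕0⊕0⊕1⊕0⊕1⊕0⊕1⊕1 = 0
p2 = XOR of data positions {3,6,7,10,11,14,15,18,19,22,23,26,27,30,31} = 1⊕0⊕1⊕0⊕1⊕1⊕1⊕1⊕0⊕0⊕0⊕0⊕0⊕0⊕1 = 1
p4 = XOR of data positions {5,6,7,12,13,14,15,20,21,22,23,28,29,30,31} = 0⊕0⊕1⊕0⊕0⊕1⊕1⊕1⊕1⊕0⊕0⊕1⊕1⊕0⊕1 = 0
p8 = XOR of data positions {9,10,11,12,13,14,15,24,25,26,27,28,29,30,31} = 0⊕0⊕1⊕0⊕0⊕1⊕1⊕1⊕1⊕0⊕0⊕1⊕1⊕0⊕1 = 0
p16 = XOR of data positions {17,18,19,20,21,22,23,24,25,26,27,28,29,30,31} = 0⊕1⊕0⊕1⊕1⊕0⊕0⊕1⊕1⊕0⊕0⊕1⊕1⊕0⊕1 = 0
Parity bits p1,p2,p4,p8,p16 = 01000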